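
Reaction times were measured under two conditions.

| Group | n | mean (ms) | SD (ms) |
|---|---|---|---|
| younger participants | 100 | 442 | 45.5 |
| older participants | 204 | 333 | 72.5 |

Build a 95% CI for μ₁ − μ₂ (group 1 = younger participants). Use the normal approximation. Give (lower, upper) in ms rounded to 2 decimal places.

(95.64, 122.36)

SE₁ = s₁/√n₁ = 45.5/√100 = 4.5500; SE₂ = 72.5/√204 = 5.0760.
Independent samples, unequal variances: SE_diff = √(SE₁² + SE₂²) = √(20.7025 + 25.765776) = 6.8168.
z* = 1.960, so margin of error = 1.960 × 6.8168 = 13.3609.
Difference in means = 442 − 333 = 109.0000.
109.0000 ± 13.3609 → (95.64, 122.36).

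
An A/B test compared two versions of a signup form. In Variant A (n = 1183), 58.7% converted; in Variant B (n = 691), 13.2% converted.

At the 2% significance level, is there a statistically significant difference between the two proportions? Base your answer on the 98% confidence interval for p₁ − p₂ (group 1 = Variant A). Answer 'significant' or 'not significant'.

The two standard errors are √(0.5870×0.4130/1183) = 0.01432 and √(0.1320×0.8680/691) = 0.01288.
Because the samples are independent, SE_diff = √(0.01432² + 0.01288²) = 0.01926.
Using z* = 2.326 for 98%, ME = 2.326 × 0.01926 = 0.04480.
p̂₁ − p̂₂ = 0.4550; interval 0.4550 ± 0.04480 gives (0.41020, 0.49980).
The interval (0.41020, 0.49980) does not contain 0, so the difference is significant.

significant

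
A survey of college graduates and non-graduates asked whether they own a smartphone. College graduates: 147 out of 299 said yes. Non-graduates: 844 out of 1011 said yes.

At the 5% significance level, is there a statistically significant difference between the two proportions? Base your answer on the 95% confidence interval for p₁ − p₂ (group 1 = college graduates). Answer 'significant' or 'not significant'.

significant

Sample proportions: 147/299 = 0.4916, 844/1011 = 0.8348.
Each SE is √(p̂(1−p̂)/n): √(0.4916·0.5084/299) = 0.02891 and √(0.8348·0.1652/1011) = 0.01168.
SE(p̂₁ − p̂₂) = √(SE₁² + SE₂²) = √(0.0008357881 + 0.0001364224) = 0.03118, since the two samples are independent.
At 95% confidence z* = 1.960; margin = 1.960 × 0.03118 = 0.06111.
The difference is 0.4916 − 0.8348 = -0.3432, so the interval is -0.3432 ± 0.06111 = (-0.40431, -0.28209).
The interval (-0.40431, -0.28209) does not contain 0, so the difference is significant.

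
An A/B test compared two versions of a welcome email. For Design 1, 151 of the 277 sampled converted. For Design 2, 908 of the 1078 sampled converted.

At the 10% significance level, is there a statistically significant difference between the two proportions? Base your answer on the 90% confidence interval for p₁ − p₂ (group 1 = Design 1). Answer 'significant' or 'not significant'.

Sample proportions: 151/277 = 0.5451, 908/1078 = 0.8423.
Each SE is √(p̂(1−p̂)/n): √(0.5451·0.4549/277) = 0.02992 and √(0.8423·0.1577/1078) = 0.01110.
SE(p̂₁ − p̂₂) = √(SE₁² + SE₂²) = √(0.0008952064 + 0.00012321) = 0.03191, since the two samples are independent.
At 90% confidence z* = 1.645; margin = 1.645 × 0.03191 = 0.05249.
The difference is 0.5451 − 0.8423 = -0.2972, so the interval is -0.2972 ± 0.05249 = (-0.34969, -0.24471).
The interval (-0.34969, -0.24471) does not contain 0, so the difference is significant.

significant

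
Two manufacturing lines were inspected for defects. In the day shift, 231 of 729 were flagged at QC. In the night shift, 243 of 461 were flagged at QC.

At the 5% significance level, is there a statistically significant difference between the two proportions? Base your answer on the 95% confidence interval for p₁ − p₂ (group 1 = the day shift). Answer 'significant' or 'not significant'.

Sample proportions: 231/729 = 0.3169, 243/461 = 0.5271.
Each SE is √(p̂(1−p̂)/n): √(0.3169·0.6831/729) = 0.01723 and √(0.5271·0.4729/461) = 0.02325.
SE(p̂₁ − p̂₂) = √(SE₁² + SE₂²) = √(0.0002968729 + 0.0005405625) = 0.02894, since the two samples are independent.
At 95% confidence z* = 1.960; margin = 1.960 × 0.02894 = 0.05672.
The difference is 0.3169 − 0.5271 = -0.2102, so the interval is -0.2102 ± 0.05672 = (-0.26692, -0.15348).
The interval (-0.26692, -0.15348) does not contain 0, so the difference is significant.

significant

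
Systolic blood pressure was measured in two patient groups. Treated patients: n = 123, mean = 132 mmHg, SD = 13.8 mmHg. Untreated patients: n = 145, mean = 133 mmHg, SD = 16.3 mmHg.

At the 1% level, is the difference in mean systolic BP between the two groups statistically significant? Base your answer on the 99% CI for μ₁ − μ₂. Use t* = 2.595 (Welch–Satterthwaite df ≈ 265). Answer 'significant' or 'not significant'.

not significant

Per-group SEs: s₁/√n₁ = 13.8/√123 = 1.2443, s₂/√n₂ = 16.3/√145 = 1.3536.
Unpooled SE of the difference: √(1.54828249 + 1.83223296) = 1.8386.
Margin of error = t* · SE = 2.595 × 1.8386 = 4.7712.
x̄₁ − x̄₂ = 132 − 133 = -1.0000.
CI: -1.0000 ± 4.7712 = (-5.7712, 3.7712).
The interval (-5.7712, 3.7712) contains 0, so the difference is not significant.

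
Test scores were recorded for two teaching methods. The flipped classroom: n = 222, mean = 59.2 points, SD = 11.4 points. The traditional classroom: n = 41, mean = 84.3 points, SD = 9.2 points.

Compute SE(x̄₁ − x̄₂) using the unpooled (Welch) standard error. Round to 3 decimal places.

1.628

Standard errors of each mean: 11.4/√222 = 0.7651 and 9.2/√41 = 1.4368.
SE(x̄₁ − x̄₂) = √(0.7651² + 1.4368²) = 1.6278 for independent samples with unequal variances.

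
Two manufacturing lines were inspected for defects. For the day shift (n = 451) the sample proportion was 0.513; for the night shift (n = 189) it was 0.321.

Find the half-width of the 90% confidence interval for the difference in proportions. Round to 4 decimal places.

0.0680

The two standard errors are √(0.5130×0.4870/451) = 0.02354 and √(0.3210×0.6790/189) = 0.03396.
Because the samples are independent, SE_diff = √(0.02354² + 0.03396²) = 0.04132.
Using z* = 1.645 for 90%, ME = 1.645 × 0.04132 = 0.06797.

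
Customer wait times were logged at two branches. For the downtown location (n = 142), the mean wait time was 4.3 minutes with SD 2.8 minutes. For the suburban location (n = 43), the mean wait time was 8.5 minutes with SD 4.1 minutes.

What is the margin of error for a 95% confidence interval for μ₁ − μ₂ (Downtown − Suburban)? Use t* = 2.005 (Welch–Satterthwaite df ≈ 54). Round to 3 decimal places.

Per-group SEs: s₁/√n₁ = 2.8/√142 = 0.2350, s₂/√n₂ = 4.1/√43 = 0.6252.
Unpooled SE of the difference: √(0.055225 + 0.39087504) = 0.6679.
Margin of error = t* · SE = 2.005 × 0.6679 = 1.3391.

1.339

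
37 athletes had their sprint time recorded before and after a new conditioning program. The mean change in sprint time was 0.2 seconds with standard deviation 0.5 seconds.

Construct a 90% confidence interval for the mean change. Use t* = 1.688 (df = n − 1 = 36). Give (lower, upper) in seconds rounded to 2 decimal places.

(0.06, 0.34)

This is a matched-pairs design, so SE = s_d/√n = 0.5/√37 = 0.0822.
Margin = 1.688 × 0.0822 = 0.1388; the interval is 0.2 ± 0.1388 = (0.06, 0.34).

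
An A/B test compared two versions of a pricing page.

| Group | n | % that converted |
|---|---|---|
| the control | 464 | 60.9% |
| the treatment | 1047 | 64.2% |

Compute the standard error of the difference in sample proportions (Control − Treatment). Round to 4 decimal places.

0.0271

SE₁ = √(p̂₁(1−p̂₁)/n₁) = √(0.6090·0.3910/464) = 0.02265; SE₂ = √(0.6420·0.3580/1047) = 0.01482.
Independent samples: SE of the difference = √(SE₁² + SE₂²) = √(0.0005130225 + 0.0002196324) = 0.02707.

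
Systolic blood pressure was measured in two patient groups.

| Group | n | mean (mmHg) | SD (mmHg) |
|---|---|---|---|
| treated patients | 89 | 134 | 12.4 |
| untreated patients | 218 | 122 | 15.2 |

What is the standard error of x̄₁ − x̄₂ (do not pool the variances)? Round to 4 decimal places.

Per-group SEs: s₁/√n₁ = 12.4/√89 = 1.3144, s₂/√n₂ = 15.2/√218 = 1.0295.
Unpooled SE of the difference: √(1.72764736 + 1.05987025) = 1.6696.

1.6696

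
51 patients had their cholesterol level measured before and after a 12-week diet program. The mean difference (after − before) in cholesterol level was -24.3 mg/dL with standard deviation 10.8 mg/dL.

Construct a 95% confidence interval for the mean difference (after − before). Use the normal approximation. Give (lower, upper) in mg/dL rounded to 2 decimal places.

This is a matched-pairs design, so SE = s_d/√n = 10.8/√51 = 1.5123.
Margin = 1.960 × 1.5123 = 2.9641; the interval is -24.3 ± 2.9641 = (-27.26, -21.34).

(-27.26, -21.34)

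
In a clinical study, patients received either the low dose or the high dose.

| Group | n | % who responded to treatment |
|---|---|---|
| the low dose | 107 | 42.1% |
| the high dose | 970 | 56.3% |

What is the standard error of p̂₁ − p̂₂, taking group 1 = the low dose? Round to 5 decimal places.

0.05032

Each SE is √(p̂(1−p̂)/n): √(0.4210·0.5790/107) = 0.04773 and √(0.5630·0.4370/970) = 0.01593.
SE(p̂₁ − p̂₂) = √(SE₁² + SE₂²) = √(0.0022781529 + 0.0002537649) = 0.05032, since the two samples are independent.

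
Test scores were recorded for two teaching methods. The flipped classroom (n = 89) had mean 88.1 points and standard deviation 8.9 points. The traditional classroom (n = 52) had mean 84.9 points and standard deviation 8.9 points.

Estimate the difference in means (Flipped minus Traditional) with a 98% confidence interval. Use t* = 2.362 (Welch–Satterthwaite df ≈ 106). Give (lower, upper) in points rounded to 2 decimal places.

(-0.47, 6.87)

Per-group SEs: s₁/√n₁ = 8.9/√89 = 0.9434, s₂/√n₂ = 8.9/√52 = 1.2342.
Unpooled SE of the difference: √(0.89000356 + 1.52324964) = 1.5535.
Margin of error = t* · SE = 2.362 × 1.5535 = 3.6694.
x̄₁ − x̄₂ = 88.1 − 84.9 = 3.2000.
CI: 3.2000 ± 3.6694 = (-0.47, 6.87).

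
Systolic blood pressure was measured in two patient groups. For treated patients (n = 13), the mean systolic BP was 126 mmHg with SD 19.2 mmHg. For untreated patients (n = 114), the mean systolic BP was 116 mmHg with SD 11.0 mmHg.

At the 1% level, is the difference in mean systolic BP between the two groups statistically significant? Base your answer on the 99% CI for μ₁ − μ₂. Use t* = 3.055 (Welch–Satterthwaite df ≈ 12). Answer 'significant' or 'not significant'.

not significant

Standard errors of each mean: 19.2/√13 = 5.3251 and 11.0/√114 = 1.0302.
SE(x̄₁ − x̄₂) = √(5.3251² + 1.0302²) = 5.4238 for independent samples with unequal variances.
With t* = 3.055, the margin is 3.055 × 5.4238 = 16.5697.
x̄₁ − x̄₂ = 126 − 116 = 10.0000; the interval is 10.0000 ± 16.5697 = (-6.5697, 26.5697).
The interval (-6.5697, 26.5697) contains 0, so the difference is not significant.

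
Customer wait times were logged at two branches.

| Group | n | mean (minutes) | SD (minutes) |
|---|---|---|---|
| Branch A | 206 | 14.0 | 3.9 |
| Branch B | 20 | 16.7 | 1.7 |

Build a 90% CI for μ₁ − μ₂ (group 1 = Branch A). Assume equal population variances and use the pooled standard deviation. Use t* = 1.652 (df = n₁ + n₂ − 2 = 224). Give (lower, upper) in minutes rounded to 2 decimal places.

Pooled variance s_p² = [205·3.9² + 19·1.7²] / (206+20−2) = 14.1650, so s_p = 3.7636.
SE_diff = s_p·√(1/n₁ + 1/n₂) = 3.7636·√(1/206 + 1/20) = 0.8815.
t* = 1.652; margin = 1.652 × 0.8815 = 1.4562.
Difference = 14.0 − 16.7 = -2.7000.
-2.7000 ± 1.4562 → (-4.16, -1.24).

(-4.16, -1.24)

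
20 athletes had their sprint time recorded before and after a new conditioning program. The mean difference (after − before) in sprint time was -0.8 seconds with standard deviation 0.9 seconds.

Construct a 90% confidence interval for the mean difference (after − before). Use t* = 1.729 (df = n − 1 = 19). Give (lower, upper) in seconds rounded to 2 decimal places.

(-1.15, -0.45)

Paired design: SE = s_d/√n = 0.9/√20 = 0.2012.
t* = 1.729; margin of error = 1.729 × 0.2012 = 0.3479.
-0.8 ± 0.3479 → (-1.15, -0.45).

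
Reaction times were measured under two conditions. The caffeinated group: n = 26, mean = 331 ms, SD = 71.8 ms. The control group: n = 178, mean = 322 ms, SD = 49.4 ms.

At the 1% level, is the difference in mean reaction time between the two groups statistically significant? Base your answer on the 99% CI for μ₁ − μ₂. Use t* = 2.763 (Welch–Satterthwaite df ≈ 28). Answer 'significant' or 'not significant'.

Per-group SEs: s₁/√n₁ = 71.8/√26 = 14.0811, s₂/√n₂ = 49.4/√178 = 3.7027.
Unpooled SE of the difference: √(198.27737721 + 13.70998729) = 14.5598.
Margin of error = t* · SE = 2.763 × 14.5598 = 40.2287.
x̄₁ − x̄₂ = 331 − 322 = 9.0000.
CI: 9.0000 ± 40.2287 = (-31.2287, 49.2287).
The interval (-31.2287, 49.2287) contains 0, so the difference is not significant.

not significant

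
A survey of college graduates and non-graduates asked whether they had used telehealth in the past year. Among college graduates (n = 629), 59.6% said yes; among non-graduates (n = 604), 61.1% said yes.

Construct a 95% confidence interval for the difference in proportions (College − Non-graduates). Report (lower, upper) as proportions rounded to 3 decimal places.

SE₁ = √(p̂₁(1−p̂₁)/n₁) = √(0.5960·0.4040/629) = 0.01957; SE₂ = √(0.6110·0.3890/604) = 0.01984.
Independent samples: SE of the difference = √(SE₁² + SE₂²) = √(0.0003829849 + 0.0003936256) = 0.02787.
z* for 95% confidence is 1.960, so the margin of error is 1.960 × 0.02787 = 0.05463.
Point estimate p̂₁ − p̂₂ = 0.5960 − 0.6110 = -0.0150.
-0.0150 ± 0.05463 → (-0.070, 0.040).

(-0.070, 0.040)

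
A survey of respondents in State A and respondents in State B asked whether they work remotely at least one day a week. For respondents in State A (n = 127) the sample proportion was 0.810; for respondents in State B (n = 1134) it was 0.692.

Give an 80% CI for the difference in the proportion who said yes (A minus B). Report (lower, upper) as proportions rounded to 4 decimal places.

The two standard errors are √(0.8100×0.1900/127) = 0.03481 and √(0.6920×0.3080/1134) = 0.01371.
Because the samples are independent, SE_diff = √(0.03481² + 0.01371²) = 0.03741.
Using z* = 1.282 for 80%, ME = 1.282 × 0.03741 = 0.04796.
p̂₁ − p̂₂ = 0.1180; interval 0.1180 ± 0.04796 gives (0.0700, 0.1660).

(0.0700, 0.1660)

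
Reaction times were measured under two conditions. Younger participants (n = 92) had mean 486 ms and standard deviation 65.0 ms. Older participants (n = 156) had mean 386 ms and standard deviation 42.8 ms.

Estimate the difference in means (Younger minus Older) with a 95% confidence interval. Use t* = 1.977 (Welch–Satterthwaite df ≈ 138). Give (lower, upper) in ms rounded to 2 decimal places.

(84.99, 115.01)

Per-group SEs: s₁/√n₁ = 65.0/√92 = 6.7767, s₂/√n₂ = 42.8/√156 = 3.4267.
Unpooled SE of the difference: √(45.92366289 + 11.74227289) = 7.5938.
Margin of error = t* · SE = 1.977 × 7.5938 = 15.0129.
x̄₁ − x̄₂ = 486 − 386 = 100.0000.
CI: 100.0000 ± 15.0129 = (84.99, 115.01).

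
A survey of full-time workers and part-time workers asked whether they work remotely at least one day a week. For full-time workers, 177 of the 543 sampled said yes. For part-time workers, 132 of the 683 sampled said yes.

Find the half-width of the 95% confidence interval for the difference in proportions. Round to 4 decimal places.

0.0493

Sample proportions: 177/543 = 0.3260, 132/683 = 0.1933.
Each SE is √(p̂(1−p̂)/n): √(0.3260·0.6740/543) = 0.02012 and √(0.1933·0.8067/683) = 0.01511.
SE(p̂₁ − p̂₂) = √(SE₁² + SE₂²) = √(0.0004048144 + 0.0002283121) = 0.02516, since the two samples are independent.
At 95% confidence z* = 1.960; margin = 1.960 × 0.02516 = 0.04931.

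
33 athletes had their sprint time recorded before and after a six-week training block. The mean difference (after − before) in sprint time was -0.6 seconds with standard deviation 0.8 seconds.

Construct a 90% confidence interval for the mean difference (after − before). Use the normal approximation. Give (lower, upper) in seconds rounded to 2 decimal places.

(-0.83, -0.37)

Paired design: SE = s_d/√n = 0.8/√33 = 0.1393.
z* = 1.645; margin of error = 1.645 × 0.1393 = 0.2291.
-0.6 ± 0.2291 → (-0.83, -0.37).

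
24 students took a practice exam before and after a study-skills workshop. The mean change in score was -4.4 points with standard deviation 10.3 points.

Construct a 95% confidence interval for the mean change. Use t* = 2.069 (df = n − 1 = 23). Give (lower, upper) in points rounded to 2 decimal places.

This is a matched-pairs design, so SE = s_d/√n = 10.3/√24 = 2.1025.
Margin = 2.069 × 2.1025 = 4.3501; the interval is -4.4 ± 4.3501 = (-8.75, -0.05).

(-8.75, -0.05)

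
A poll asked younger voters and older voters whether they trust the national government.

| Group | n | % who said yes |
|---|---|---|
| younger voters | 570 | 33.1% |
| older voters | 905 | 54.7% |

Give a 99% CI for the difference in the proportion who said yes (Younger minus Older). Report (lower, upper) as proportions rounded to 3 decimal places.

(-0.282, -0.150)

SE₁ = √(p̂₁(1−p̂₁)/n₁) = √(0.3310·0.6690/570) = 0.01971; SE₂ = √(0.5470·0.4530/905) = 0.01655.
Independent samples: SE of the difference = √(SE₁² + SE₂²) = √(0.0003884841 + 0.0002739025) = 0.02574.
z* for 99% confidence is 2.576, so the margin of error is 2.576 × 0.02574 = 0.06631.
Point estimate p̂₁ − p̂₂ = 0.3310 − 0.5470 = -0.2160.
-0.2160 ± 0.06631 → (-0.282, -0.150).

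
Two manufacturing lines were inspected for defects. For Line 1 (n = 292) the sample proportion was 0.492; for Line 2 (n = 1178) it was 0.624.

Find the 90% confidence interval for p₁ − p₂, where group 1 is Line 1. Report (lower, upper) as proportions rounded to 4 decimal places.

The two standard errors are √(0.4920×0.5080/292) = 0.02926 and √(0.6240×0.3760/1178) = 0.01411.
Because the samples are independent, SE_diff = √(0.02926² + 0.01411²) = 0.03248.
Using z* = 1.645 for 90%, ME = 1.645 × 0.03248 = 0.05343.
p̂₁ − p̂₂ = -0.1320; interval -0.1320 ± 0.05343 gives (-0.1854, -0.0786).

(-0.1854, -0.0786)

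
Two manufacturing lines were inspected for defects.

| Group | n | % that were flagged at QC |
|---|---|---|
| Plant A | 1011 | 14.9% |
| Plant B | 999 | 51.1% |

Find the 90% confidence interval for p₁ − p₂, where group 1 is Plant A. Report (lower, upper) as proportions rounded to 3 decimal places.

(-0.394, -0.330)

Each SE is √(p̂(1−p̂)/n): √(0.1490·0.8510/1011) = 0.01120 and √(0.5110·0.4890/999) = 0.01582.
SE(p̂₁ − p̂₂) = √(SE₁² + SE₂²) = √(0.00012544 + 0.0002502724) = 0.01938, since the two samples are independent.
At 90% confidence z* = 1.645; margin = 1.645 × 0.01938 = 0.03188.
The difference is 0.1490 − 0.5110 = -0.3620, so the interval is -0.3620 ± 0.03188 = (-0.394, -0.330).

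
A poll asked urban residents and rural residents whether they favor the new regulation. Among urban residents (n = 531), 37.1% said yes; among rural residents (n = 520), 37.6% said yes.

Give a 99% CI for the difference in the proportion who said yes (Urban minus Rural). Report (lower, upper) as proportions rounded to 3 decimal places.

Each SE is √(p̂(1−p̂)/n): √(0.3710·0.6290/531) = 0.02096 and √(0.3760·0.6240/520) = 0.02124.
SE(p̂₁ − p̂₂) = √(SE₁² + SE₂²) = √(0.0004393216 + 0.0004511376) = 0.02984, since the two samples are independent.
At 99% confidence z* = 2.576; margin = 2.576 × 0.02984 = 0.07687.
The difference is 0.3710 − 0.3760 = -0.0050, so the interval is -0.0050 ± 0.07687 = (-0.082, 0.072).

(-0.082, 0.072)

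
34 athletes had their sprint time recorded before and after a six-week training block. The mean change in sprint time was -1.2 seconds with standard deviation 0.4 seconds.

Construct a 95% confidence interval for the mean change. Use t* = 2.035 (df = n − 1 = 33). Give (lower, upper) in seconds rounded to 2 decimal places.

(-1.34, -1.06)

Paired design: SE = s_d/√n = 0.4/√34 = 0.0686.
t* = 2.035; margin of error = 2.035 × 0.0686 = 0.1396.
-1.2 ± 0.1396 → (-1.34, -1.06).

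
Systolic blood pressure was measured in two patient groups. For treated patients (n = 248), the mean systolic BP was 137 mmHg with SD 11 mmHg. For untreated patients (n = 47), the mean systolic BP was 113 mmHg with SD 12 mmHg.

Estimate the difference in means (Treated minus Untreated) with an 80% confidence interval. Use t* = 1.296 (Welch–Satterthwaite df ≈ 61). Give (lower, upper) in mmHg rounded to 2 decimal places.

SE₁ = s₁/√n₁ = 11/√248 = 0.6985; SE₂ = 12/√47 = 1.7504.
Independent samples, unequal variances: SE_diff = √(SE₁² + SE₂²) = √(0.48790225 + 3.06390016) = 1.8846.
t* = 1.296, so margin of error = 1.296 × 1.8846 = 2.4424.
Difference in means = 137 − 113 = 24.0000.
24.0000 ± 2.4424 → (21.56, 26.44).

(21.56, 26.44)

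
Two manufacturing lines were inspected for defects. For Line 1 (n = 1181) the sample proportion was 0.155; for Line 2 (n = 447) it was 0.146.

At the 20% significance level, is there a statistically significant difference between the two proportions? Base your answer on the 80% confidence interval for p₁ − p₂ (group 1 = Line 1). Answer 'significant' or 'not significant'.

not significant

The two standard errors are √(0.1550×0.8450/1181) = 0.01053 and √(0.1460×0.8540/447) = 0.01670.
Because the samples are independent, SE_diff = √(0.01053² + 0.01670²) = 0.01974.
Using z* = 1.282 for 80%, ME = 1.282 × 0.01974 = 0.02531.
p̂₁ − p̂₂ = 0.0090; interval 0.0090 ± 0.02531 gives (-0.01631, 0.03431).
The interval (-0.01631, 0.03431) contains 0, so the difference is not significant.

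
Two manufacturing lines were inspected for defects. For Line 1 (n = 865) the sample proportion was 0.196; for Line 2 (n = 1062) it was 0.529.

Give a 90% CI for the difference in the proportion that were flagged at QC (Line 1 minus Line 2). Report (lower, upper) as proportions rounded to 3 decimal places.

Each SE is √(p̂(1−p̂)/n): √(0.1960·0.8040/865) = 0.01350 and √(0.5290·0.4710/1062) = 0.01532.
SE(p̂₁ − p̂₂) = √(SE₁² + SE₂²) = √(0.00018225 + 0.0002347024) = 0.02042, since the two samples are independent.
At 90% confidence z* = 1.645; margin = 1.645 × 0.02042 = 0.03359.
The difference is 0.1960 − 0.5290 = -0.3330, so the interval is -0.3330 ± 0.03359 = (-0.367, -0.299).

(-0.367, -0.299)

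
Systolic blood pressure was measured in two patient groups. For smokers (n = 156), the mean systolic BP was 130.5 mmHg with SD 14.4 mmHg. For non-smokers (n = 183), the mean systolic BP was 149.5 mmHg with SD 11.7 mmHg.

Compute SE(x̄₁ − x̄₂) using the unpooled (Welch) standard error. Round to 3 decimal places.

Standard errors of each mean: 14.4/√156 = 1.1529 and 11.7/√183 = 0.8649.
SE(x̄₁ − x̄₂) = √(1.1529² + 0.8649²) = 1.4413 for independent samples with unequal variances.

1.441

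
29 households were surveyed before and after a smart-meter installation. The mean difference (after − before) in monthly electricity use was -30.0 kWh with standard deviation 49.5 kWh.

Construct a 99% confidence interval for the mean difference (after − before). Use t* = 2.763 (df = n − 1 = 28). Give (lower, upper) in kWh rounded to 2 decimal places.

This is a matched-pairs design, so SE = s_d/√n = 49.5/√29 = 9.1919.
Margin = 2.763 × 9.1919 = 25.3972; the interval is -30.0 ± 25.3972 = (-55.40, -4.60).

(-55.40, -4.60)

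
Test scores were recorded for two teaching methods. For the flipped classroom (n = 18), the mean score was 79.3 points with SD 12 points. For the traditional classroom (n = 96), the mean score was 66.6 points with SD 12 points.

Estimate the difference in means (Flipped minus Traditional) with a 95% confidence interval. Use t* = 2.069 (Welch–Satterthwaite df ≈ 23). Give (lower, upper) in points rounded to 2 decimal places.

Per-group SEs: s₁/√n₁ = 12/√18 = 2.8284, s₂/√n₂ = 12/√96 = 1.2247.
Unpooled SE of the difference: √(7.99984656 + 1.49989009) = 3.0822.
Margin of error = t* · SE = 2.069 × 3.0822 = 6.3771.
x̄₁ − x̄₂ = 79.3 − 66.6 = 12.7000.
CI: 12.7000 ± 6.3771 = (6.32, 19.08).

(6.32, 19.08)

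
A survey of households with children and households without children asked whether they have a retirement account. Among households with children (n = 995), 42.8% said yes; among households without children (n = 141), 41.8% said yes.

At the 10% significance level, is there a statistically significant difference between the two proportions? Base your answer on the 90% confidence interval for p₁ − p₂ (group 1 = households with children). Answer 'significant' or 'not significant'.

The two standard errors are √(0.4280×0.5720/995) = 0.01569 and √(0.4180×0.5820/141) = 0.04154.
Because the samples are independent, SE_diff = √(0.01569² + 0.04154²) = 0.04440.
Using z* = 1.645 for 90%, ME = 1.645 × 0.04440 = 0.07304.
p̂₁ − p̂₂ = 0.0100; interval 0.0100 ± 0.07304 gives (-0.06304, 0.08304).
The interval (-0.06304, 0.08304) contains 0, so the difference is not significant.

not significant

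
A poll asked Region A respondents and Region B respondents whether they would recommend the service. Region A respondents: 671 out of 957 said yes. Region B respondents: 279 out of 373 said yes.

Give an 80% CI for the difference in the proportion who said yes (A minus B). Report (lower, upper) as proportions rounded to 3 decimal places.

First, p̂₁ = 671/957 = 0.7011; p̂₂ = 279/373 = 0.7480.
The two standard errors are √(0.7011×0.2989/957) = 0.01480 and √(0.7480×0.2520/373) = 0.02248.
Because the samples are independent, SE_diff = √(0.01480² + 0.02248²) = 0.02691.
Using z* = 1.282 for 80%, ME = 1.282 × 0.02691 = 0.03450.
p̂₁ − p̂₂ = -0.0469; interval -0.0469 ± 0.03450 gives (-0.081, -0.012).

(-0.081, -0.012)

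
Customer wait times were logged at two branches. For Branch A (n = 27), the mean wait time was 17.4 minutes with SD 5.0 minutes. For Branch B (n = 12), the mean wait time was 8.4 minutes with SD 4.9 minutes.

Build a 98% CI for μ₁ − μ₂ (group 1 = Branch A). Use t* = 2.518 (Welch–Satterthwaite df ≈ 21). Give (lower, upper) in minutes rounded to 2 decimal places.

(4.69, 13.31)

Per-group SEs: s₁/√n₁ = 5.0/√27 = 0.9623, s₂/√n₂ = 4.9/√12 = 1.4145.
Unpooled SE of the difference: √(0.92602129 + 2.00081025) = 1.7108.
Margin of error = t* · SE = 2.518 × 1.7108 = 4.3078.
x̄₁ − x̄₂ = 17.4 − 8.4 = 9.0000.
CI: 9.0000 ± 4.3078 = (4.69, 13.31).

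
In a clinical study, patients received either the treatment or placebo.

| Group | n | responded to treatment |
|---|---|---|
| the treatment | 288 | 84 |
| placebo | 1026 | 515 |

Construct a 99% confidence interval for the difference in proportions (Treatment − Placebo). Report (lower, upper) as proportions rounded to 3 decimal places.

(-0.290, -0.130)

p̂₁ = 84/288 = 0.2917 and p̂₂ = 515/1026 = 0.5019.
SE₁ = √(p̂₁(1−p̂₁)/n₁) = √(0.2917·0.7083/288) = 0.02678; SE₂ = √(0.5019·0.4981/1026) = 0.01561.
Independent samples: SE of the difference = √(SE₁² + SE₂²) = √(0.0007171684 + 0.0002436721) = 0.03100.
z* for 99% confidence is 2.576, so the margin of error is 2.576 × 0.03100 = 0.07986.
Point estimate p̂₁ − p̂₂ = 0.2917 − 0.5019 = -0.2102.
-0.2102 ± 0.07986 → (-0.290, -0.130).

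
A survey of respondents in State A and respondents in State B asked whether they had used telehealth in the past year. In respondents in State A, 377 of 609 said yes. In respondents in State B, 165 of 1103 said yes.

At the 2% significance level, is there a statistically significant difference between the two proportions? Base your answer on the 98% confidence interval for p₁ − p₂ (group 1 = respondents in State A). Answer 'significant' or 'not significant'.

significant

p̂₁ = 377/609 = 0.6190 and p̂₂ = 165/1103 = 0.1496.
SE₁ = √(p̂₁(1−p̂₁)/n₁) = √(0.6190·0.3810/609) = 0.01968; SE₂ = √(0.1496·0.8504/1103) = 0.01074.
Independent samples: SE of the difference = √(SE₁² + SE₂²) = √(0.0003873024 + 0.0001153476) = 0.02242.
z* for 98% confidence is 2.326, so the margin of error is 2.326 × 0.02242 = 0.05215.
Point estimate p̂₁ − p̂₂ = 0.6190 − 0.1496 = 0.4694.
0.4694 ± 0.05215 → (0.41725, 0.52155).
The interval (0.41725, 0.52155) does not contain 0, so the difference is significant.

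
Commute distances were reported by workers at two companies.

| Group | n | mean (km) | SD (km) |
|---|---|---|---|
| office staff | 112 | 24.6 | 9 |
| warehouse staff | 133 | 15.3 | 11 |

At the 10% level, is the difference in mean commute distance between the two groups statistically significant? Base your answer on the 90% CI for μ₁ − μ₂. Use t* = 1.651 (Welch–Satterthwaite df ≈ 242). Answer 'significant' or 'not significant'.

significant

SE₁ = s₁/√n₁ = 9/√112 = 0.8504; SE₂ = 11/√133 = 0.9538.
Independent samples, unequal variances: SE_diff = √(SE₁² + SE₂²) = √(0.72318016 + 0.90973444) = 1.2779.
t* = 1.651, so margin of error = 1.651 × 1.2779 = 2.1098.
Difference in means = 24.6 − 15.3 = 9.3000.
9.3000 ± 2.1098 → (7.1902, 11.4098).
The interval (7.1902, 11.4098) does not contain 0, so the difference is significant.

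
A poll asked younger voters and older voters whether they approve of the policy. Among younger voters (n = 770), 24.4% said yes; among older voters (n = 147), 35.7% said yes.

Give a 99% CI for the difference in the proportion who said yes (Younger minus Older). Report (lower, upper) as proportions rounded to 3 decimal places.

(-0.222, -0.004)

The two standard errors are √(0.2440×0.7560/770) = 0.01548 and √(0.3570×0.6430/147) = 0.03952.
Because the samples are independent, SE_diff = √(0.01548² + 0.03952²) = 0.04244.
Using z* = 2.576 for 99%, ME = 2.576 × 0.04244 = 0.10933.
p̂₁ − p̂₂ = -0.1130; interval -0.1130 ± 0.10933 gives (-0.222, -0.004).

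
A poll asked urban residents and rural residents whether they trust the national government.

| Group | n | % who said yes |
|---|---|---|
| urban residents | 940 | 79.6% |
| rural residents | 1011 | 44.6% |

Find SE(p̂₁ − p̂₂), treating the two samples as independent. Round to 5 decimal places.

0.02042

The two standard errors are √(0.7960×0.2040/940) = 0.01314 and √(0.4460×0.5540/1011) = 0.01563.
Because the samples are independent, SE_diff = √(0.01314² + 0.01563²) = 0.02042.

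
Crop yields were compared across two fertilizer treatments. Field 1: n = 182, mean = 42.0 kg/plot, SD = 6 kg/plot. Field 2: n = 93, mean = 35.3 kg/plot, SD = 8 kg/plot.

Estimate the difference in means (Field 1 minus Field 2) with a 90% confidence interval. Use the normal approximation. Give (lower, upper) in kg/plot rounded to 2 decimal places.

Standard errors of each mean: 6/√182 = 0.4447 and 8/√93 = 0.8296.
SE(x̄₁ − x̄₂) = √(0.4447² + 0.8296²) = 0.9413 for independent samples with unequal variances.
With z* = 1.645, the margin is 1.645 × 0.9413 = 1.5484.
x̄₁ − x̄₂ = 42.0 − 35.3 = 6.7000; the interval is 6.7000 ± 1.5484 = (5.15, 8.25).

(5.15, 8.25)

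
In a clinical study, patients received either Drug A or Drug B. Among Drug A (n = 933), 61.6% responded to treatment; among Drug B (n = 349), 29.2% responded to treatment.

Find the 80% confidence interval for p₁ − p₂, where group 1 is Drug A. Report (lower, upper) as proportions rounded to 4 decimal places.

SE₁ = √(p̂₁(1−p̂₁)/n₁) = √(0.6160·0.3840/933) = 0.01592; SE₂ = √(0.2920·0.7080/349) = 0.02434.
Independent samples: SE of the difference = √(SE₁² + SE₂²) = √(0.0002534464 + 0.0005924356) = 0.02908.
z* for 80% confidence is 1.282, so the margin of error is 1.282 × 0.02908 = 0.03728.
Point estimate p̂₁ − p̂₂ = 0.6160 − 0.2920 = 0.3240.
0.3240 ± 0.03728 → (0.2867, 0.3613).

(0.2867, 0.3613)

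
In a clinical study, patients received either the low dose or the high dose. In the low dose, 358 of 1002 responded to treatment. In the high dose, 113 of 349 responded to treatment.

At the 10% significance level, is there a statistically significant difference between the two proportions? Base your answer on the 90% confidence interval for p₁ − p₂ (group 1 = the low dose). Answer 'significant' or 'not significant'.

Sample proportions: 358/1002 = 0.3573, 113/349 = 0.3238.
Each SE is √(p̂(1−p̂)/n): √(0.3573·0.6427/1002) = 0.01514 and √(0.3238·0.6762/349) = 0.02505.
SE(p̂₁ − p̂₂) = √(SE₁² + SE₂²) = √(0.0002292196 + 0.0006275025) = 0.02927, since the two samples are independent.
At 90% confidence z* = 1.645; margin = 1.645 × 0.02927 = 0.04815.
The difference is 0.3573 − 0.3238 = 0.0335, so the interval is 0.0335 ± 0.04815 = (-0.01465, 0.08165).
The interval (-0.01465, 0.08165) contains 0, so the difference is not significant.

not significant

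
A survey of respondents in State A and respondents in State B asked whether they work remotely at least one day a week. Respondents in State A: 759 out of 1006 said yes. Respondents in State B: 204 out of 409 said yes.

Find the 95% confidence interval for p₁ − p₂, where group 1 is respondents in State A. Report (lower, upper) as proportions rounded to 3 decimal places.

(0.200, 0.311)

Sample proportions: 759/1006 = 0.7545, 204/409 = 0.4988.
Each SE is √(p̂(1−p̂)/n): √(0.7545·0.2455/1006) = 0.01357 and √(0.4988·0.5012/409) = 0.02472.
SE(p̂₁ − p̂₂) = √(SE₁² + SE₂²) = √(0.0001841449 + 0.0006110784) = 0.02820, since the two samples are independent.
At 95% confidence z* = 1.960; margin = 1.960 × 0.02820 = 0.05527.
The difference is 0.7545 − 0.4988 = 0.2557, so the interval is 0.2557 ± 0.05527 = (0.200, 0.311).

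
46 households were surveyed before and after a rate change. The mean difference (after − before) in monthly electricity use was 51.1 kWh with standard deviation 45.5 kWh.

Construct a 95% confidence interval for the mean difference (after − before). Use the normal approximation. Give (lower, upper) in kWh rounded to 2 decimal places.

(37.95, 64.25)

Paired design: SE = s_d/√n = 45.5/√46 = 6.7086.
z* = 1.960; margin of error = 1.960 × 6.7086 = 13.1489.
51.1 ± 13.1489 → (37.95, 64.25).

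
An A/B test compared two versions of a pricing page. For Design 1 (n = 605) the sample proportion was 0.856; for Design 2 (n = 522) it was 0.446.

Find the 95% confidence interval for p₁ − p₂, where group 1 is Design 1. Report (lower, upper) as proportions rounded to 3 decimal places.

(0.359, 0.461)

SE₁ = √(p̂₁(1−p̂₁)/n₁) = √(0.8560·0.1440/605) = 0.01427; SE₂ = √(0.4460·0.5540/522) = 0.02176.
Independent samples: SE of the difference = √(SE₁² + SE₂²) = √(0.0002036329 + 0.0004734976) = 0.02602.
z* for 95% confidence is 1.960, so the margin of error is 1.960 × 0.02602 = 0.05100.
Point estimate p̂₁ − p̂₂ = 0.8560 − 0.4460 = 0.4100.
0.4100 ± 0.05100 → (0.359, 0.461).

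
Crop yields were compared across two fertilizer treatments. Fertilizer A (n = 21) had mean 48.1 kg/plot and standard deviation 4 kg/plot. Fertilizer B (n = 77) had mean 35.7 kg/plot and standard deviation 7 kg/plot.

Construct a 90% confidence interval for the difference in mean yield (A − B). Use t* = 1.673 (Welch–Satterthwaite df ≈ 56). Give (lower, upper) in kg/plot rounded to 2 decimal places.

(10.42, 14.38)

Standard errors of each mean: 4/√21 = 0.8729 and 7/√77 = 0.7977.
SE(x̄₁ − x̄₂) = √(0.8729² + 0.7977²) = 1.1825 for independent samples with unequal variances.
With t* = 1.673, the margin is 1.673 × 1.1825 = 1.9783.
x̄₁ − x̄₂ = 48.1 − 35.7 = 12.4000; the interval is 12.4000 ± 1.9783 = (10.42, 14.38).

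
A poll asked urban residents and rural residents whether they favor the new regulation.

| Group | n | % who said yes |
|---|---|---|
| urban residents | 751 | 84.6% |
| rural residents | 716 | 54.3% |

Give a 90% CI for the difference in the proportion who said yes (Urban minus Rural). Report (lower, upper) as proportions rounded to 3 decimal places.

(0.265, 0.341)

The two standard errors are √(0.8460×0.1540/751) = 0.01317 and √(0.5430×0.4570/716) = 0.01862.
Because the samples are independent, SE_diff = √(0.01317² + 0.01862²) = 0.02281.
Using z* = 1.645 for 90%, ME = 1.645 × 0.02281 = 0.03752.
p̂₁ − p̂₂ = 0.3030; interval 0.3030 ± 0.03752 gives (0.265, 0.341).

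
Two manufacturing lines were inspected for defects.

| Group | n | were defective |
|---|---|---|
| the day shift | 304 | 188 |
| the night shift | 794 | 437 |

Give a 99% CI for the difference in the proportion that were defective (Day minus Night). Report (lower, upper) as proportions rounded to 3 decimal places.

Sample proportions: 188/304 = 0.6184, 437/794 = 0.5504.
Each SE is √(p̂(1−p̂)/n): √(0.6184·0.3816/304) = 0.02786 and √(0.5504·0.4496/794) = 0.01765.
SE(p̂₁ − p̂₂) = √(SE₁² + SE₂²) = √(0.0007761796 + 0.0003115225) = 0.03298, since the two samples are independent.
At 99% confidence z* = 2.576; margin = 2.576 × 0.03298 = 0.08496.
The difference is 0.6184 − 0.5504 = 0.0680, so the interval is 0.0680 ± 0.08496 = (-0.017, 0.153).

(-0.017, 0.153)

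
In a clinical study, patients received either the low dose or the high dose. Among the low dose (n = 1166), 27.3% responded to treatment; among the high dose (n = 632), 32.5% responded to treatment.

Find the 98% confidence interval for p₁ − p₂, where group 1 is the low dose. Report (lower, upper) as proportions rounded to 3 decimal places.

The two standard errors are √(0.2730×0.7270/1166) = 0.01305 and √(0.3250×0.6750/632) = 0.01863.
Because the samples are independent, SE_diff = √(0.01305² + 0.01863²) = 0.02275.
Using z* = 2.326 for 98%, ME = 2.326 × 0.02275 = 0.05292.
p̂₁ − p̂₂ = -0.0520; interval -0.0520 ± 0.05292 gives (-0.105, 0.001).

(-0.105, 0.001)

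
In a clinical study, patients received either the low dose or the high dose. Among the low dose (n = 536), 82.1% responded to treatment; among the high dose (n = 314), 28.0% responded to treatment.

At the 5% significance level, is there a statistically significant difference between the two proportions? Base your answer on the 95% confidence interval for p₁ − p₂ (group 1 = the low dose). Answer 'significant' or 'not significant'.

significant

SE₁ = √(p̂₁(1−p̂₁)/n₁) = √(0.8210·0.1790/536) = 0.01656; SE₂ = √(0.2800·0.7200/314) = 0.02534.
Independent samples: SE of the difference = √(SE₁² + SE₂²) = √(0.0002742336 + 0.0006421156) = 0.03027.
z* for 95% confidence is 1.960, so the margin of error is 1.960 × 0.03027 = 0.05933.
Point estimate p̂₁ − p̂₂ = 0.8210 − 0.2800 = 0.5410.
0.5410 ± 0.05933 → (0.48167, 0.60033).
The interval (0.48167, 0.60033) does not contain 0, so the difference is significant.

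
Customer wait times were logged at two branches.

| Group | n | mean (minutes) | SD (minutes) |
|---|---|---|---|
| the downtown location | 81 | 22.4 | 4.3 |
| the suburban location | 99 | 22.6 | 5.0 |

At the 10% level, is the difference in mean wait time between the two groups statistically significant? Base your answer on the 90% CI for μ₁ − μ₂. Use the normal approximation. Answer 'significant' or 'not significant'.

Per-group SEs: s₁/√n₁ = 4.3/√81 = 0.4778, s₂/√n₂ = 5.0/√99 = 0.5025.
Unpooled SE of the difference: √(0.22829284 + 0.25250625) = 0.6934.
Margin of error = z* · SE = 1.645 × 0.6934 = 1.1406.
x̄₁ − x̄₂ = 22.4 − 22.6 = -0.2000.
CI: -0.2000 ± 1.1406 = (-1.3406, 0.9406).
The interval (-1.3406, 0.9406) contains 0, so the difference is not significant.

not significant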